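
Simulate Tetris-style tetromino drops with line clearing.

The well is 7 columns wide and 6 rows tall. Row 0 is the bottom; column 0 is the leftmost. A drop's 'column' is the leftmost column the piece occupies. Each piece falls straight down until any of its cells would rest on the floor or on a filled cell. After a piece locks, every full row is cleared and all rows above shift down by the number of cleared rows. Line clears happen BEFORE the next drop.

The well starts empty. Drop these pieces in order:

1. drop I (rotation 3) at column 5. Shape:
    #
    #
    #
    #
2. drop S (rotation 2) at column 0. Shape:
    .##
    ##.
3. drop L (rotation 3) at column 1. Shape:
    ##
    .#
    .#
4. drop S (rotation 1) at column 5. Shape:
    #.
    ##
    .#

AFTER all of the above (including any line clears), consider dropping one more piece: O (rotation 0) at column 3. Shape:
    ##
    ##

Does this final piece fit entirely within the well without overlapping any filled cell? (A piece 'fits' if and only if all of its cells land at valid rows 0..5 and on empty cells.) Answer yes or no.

Drop 1: I rot3 at col 5 lands with bottom-row=0; cleared 0 line(s) (total 0); column heights now [0 0 0 0 0 4 0], max=4
Drop 2: S rot2 at col 0 lands with bottom-row=0; cleared 0 line(s) (total 0); column heights now [1 2 2 0 0 4 0], max=4
Drop 3: L rot3 at col 1 lands with bottom-row=2; cleared 0 line(s) (total 0); column heights now [1 5 5 0 0 4 0], max=5
Drop 4: S rot1 at col 5 lands with bottom-row=3; cleared 0 line(s) (total 0); column heights now [1 5 5 0 0 6 5], max=6
Test piece O rot0 at col 3 (width 2): heights before test = [1 5 5 0 0 6 5]; fits = True

Answer: yes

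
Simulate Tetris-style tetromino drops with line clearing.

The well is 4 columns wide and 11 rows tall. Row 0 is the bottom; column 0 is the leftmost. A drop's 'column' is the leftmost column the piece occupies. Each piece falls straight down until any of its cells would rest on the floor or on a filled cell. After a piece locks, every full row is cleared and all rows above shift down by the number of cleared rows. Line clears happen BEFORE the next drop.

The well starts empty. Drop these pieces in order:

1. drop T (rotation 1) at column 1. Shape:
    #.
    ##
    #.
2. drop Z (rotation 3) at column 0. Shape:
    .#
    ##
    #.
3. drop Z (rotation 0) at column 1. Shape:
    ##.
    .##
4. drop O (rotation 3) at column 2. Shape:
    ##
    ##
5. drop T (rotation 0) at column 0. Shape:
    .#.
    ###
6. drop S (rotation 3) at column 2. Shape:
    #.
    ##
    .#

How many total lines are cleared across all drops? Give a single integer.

Drop 1: T rot1 at col 1 lands with bottom-row=0; cleared 0 line(s) (total 0); column heights now [0 3 2 0], max=3
Drop 2: Z rot3 at col 0 lands with bottom-row=2; cleared 0 line(s) (total 0); column heights now [4 5 2 0], max=5
Drop 3: Z rot0 at col 1 lands with bottom-row=4; cleared 0 line(s) (total 0); column heights now [4 6 6 5], max=6
Drop 4: O rot3 at col 2 lands with bottom-row=6; cleared 0 line(s) (total 0); column heights now [4 6 8 8], max=8
Drop 5: T rot0 at col 0 lands with bottom-row=8; cleared 0 line(s) (total 0); column heights now [9 10 9 8], max=10
Drop 6: S rot3 at col 2 lands with bottom-row=8; cleared 1 line(s) (total 1); column heights now [4 9 10 9], max=10

Answer: 1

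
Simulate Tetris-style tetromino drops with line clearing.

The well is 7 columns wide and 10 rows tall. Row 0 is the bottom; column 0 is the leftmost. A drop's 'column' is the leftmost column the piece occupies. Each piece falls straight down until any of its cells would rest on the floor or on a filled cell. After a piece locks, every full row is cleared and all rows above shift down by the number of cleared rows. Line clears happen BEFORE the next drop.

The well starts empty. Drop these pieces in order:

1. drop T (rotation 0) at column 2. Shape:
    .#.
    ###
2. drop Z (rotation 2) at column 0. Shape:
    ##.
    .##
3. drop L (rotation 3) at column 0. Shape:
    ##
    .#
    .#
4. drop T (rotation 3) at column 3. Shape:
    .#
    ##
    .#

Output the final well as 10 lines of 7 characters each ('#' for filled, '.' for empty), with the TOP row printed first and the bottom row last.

Drop 1: T rot0 at col 2 lands with bottom-row=0; cleared 0 line(s) (total 0); column heights now [0 0 1 2 1 0 0], max=2
Drop 2: Z rot2 at col 0 lands with bottom-row=1; cleared 0 line(s) (total 0); column heights now [3 3 2 2 1 0 0], max=3
Drop 3: L rot3 at col 0 lands with bottom-row=3; cleared 0 line(s) (total 0); column heights now [6 6 2 2 1 0 0], max=6
Drop 4: T rot3 at col 3 lands with bottom-row=1; cleared 0 line(s) (total 0); column heights now [6 6 2 3 4 0 0], max=6

Answer: .......
.......
.......
.......
##.....
.#.....
.#..#..
##.##..
.####..
..###..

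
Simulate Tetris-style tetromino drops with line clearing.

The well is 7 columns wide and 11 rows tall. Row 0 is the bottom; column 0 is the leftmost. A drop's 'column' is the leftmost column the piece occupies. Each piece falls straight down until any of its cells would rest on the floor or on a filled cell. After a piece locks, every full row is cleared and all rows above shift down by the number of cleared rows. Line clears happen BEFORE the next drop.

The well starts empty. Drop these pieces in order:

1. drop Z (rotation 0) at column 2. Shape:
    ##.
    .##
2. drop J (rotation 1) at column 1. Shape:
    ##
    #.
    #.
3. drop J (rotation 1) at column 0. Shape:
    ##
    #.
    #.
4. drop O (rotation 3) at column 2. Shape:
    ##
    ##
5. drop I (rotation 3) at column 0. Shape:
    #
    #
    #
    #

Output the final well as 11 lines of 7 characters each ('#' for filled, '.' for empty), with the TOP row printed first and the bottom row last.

Drop 1: Z rot0 at col 2 lands with bottom-row=0; cleared 0 line(s) (total 0); column heights now [0 0 2 2 1 0 0], max=2
Drop 2: J rot1 at col 1 lands with bottom-row=0; cleared 0 line(s) (total 0); column heights now [0 3 3 2 1 0 0], max=3
Drop 3: J rot1 at col 0 lands with bottom-row=1; cleared 0 line(s) (total 0); column heights now [4 4 3 2 1 0 0], max=4
Drop 4: O rot3 at col 2 lands with bottom-row=3; cleared 0 line(s) (total 0); column heights now [4 4 5 5 1 0 0], max=5
Drop 5: I rot3 at col 0 lands with bottom-row=4; cleared 0 line(s) (total 0); column heights now [8 4 5 5 1 0 0], max=8

Answer: .......
.......
.......
#......
#......
#......
#.##...
####...
###....
####...
.#.##..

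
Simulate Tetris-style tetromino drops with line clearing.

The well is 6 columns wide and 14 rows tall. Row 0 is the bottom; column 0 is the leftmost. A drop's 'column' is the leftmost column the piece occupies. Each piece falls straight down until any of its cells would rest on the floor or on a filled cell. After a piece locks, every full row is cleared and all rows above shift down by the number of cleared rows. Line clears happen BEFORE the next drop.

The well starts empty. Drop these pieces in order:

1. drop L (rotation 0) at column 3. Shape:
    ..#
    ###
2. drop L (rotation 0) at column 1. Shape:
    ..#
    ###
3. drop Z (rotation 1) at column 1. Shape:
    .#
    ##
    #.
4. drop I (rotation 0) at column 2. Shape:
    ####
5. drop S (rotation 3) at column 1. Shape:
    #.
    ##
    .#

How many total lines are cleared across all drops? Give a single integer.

Answer: 0

Derivation:
Drop 1: L rot0 at col 3 lands with bottom-row=0; cleared 0 line(s) (total 0); column heights now [0 0 0 1 1 2], max=2
Drop 2: L rot0 at col 1 lands with bottom-row=1; cleared 0 line(s) (total 0); column heights now [0 2 2 3 1 2], max=3
Drop 3: Z rot1 at col 1 lands with bottom-row=2; cleared 0 line(s) (total 0); column heights now [0 4 5 3 1 2], max=5
Drop 4: I rot0 at col 2 lands with bottom-row=5; cleared 0 line(s) (total 0); column heights now [0 4 6 6 6 6], max=6
Drop 5: S rot3 at col 1 lands with bottom-row=6; cleared 0 line(s) (total 0); column heights now [0 9 8 6 6 6], max=9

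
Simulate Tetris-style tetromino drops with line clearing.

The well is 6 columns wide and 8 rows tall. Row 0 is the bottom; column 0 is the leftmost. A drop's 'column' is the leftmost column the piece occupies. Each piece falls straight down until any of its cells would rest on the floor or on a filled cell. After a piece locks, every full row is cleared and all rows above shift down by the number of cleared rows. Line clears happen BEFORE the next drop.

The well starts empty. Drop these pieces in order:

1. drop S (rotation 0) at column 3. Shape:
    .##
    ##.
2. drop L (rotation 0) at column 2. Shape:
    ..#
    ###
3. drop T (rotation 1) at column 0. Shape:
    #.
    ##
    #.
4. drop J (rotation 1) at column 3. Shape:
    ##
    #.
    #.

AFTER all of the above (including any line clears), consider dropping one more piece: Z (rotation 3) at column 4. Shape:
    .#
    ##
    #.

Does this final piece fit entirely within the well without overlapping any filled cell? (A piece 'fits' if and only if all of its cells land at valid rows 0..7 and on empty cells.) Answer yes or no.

Drop 1: S rot0 at col 3 lands with bottom-row=0; cleared 0 line(s) (total 0); column heights now [0 0 0 1 2 2], max=2
Drop 2: L rot0 at col 2 lands with bottom-row=2; cleared 0 line(s) (total 0); column heights now [0 0 3 3 4 2], max=4
Drop 3: T rot1 at col 0 lands with bottom-row=0; cleared 0 line(s) (total 0); column heights now [3 2 3 3 4 2], max=4
Drop 4: J rot1 at col 3 lands with bottom-row=3; cleared 0 line(s) (total 0); column heights now [3 2 3 6 6 2], max=6
Test piece Z rot3 at col 4 (width 2): heights before test = [3 2 3 6 6 2]; fits = False

Answer: no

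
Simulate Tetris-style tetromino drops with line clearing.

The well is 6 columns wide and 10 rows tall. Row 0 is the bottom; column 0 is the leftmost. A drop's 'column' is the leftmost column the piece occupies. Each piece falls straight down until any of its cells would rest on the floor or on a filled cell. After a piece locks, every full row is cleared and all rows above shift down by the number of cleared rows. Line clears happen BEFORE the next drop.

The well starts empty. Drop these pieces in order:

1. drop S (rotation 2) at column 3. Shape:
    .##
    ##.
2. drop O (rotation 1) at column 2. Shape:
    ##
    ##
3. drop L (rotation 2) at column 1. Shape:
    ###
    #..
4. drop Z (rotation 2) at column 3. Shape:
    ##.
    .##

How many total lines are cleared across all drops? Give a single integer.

Answer: 0

Derivation:
Drop 1: S rot2 at col 3 lands with bottom-row=0; cleared 0 line(s) (total 0); column heights now [0 0 0 1 2 2], max=2
Drop 2: O rot1 at col 2 lands with bottom-row=1; cleared 0 line(s) (total 0); column heights now [0 0 3 3 2 2], max=3
Drop 3: L rot2 at col 1 lands with bottom-row=2; cleared 0 line(s) (total 0); column heights now [0 4 4 4 2 2], max=4
Drop 4: Z rot2 at col 3 lands with bottom-row=3; cleared 0 line(s) (total 0); column heights now [0 4 4 5 5 4], max=5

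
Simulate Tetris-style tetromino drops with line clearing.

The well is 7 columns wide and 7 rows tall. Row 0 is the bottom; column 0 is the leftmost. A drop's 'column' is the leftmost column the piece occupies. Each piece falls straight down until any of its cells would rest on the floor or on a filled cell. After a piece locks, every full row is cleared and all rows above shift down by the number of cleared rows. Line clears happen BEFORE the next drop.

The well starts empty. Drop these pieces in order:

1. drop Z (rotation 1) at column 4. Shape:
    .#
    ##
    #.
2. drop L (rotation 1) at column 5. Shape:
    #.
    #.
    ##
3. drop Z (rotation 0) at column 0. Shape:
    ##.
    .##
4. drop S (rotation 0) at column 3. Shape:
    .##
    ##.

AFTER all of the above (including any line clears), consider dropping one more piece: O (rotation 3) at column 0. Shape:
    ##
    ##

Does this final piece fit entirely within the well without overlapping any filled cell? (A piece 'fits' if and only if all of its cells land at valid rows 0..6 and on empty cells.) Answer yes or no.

Answer: yes

Derivation:
Drop 1: Z rot1 at col 4 lands with bottom-row=0; cleared 0 line(s) (total 0); column heights now [0 0 0 0 2 3 0], max=3
Drop 2: L rot1 at col 5 lands with bottom-row=3; cleared 0 line(s) (total 0); column heights now [0 0 0 0 2 6 4], max=6
Drop 3: Z rot0 at col 0 lands with bottom-row=0; cleared 0 line(s) (total 0); column heights now [2 2 1 0 2 6 4], max=6
Drop 4: S rot0 at col 3 lands with bottom-row=5; cleared 0 line(s) (total 0); column heights now [2 2 1 6 7 7 4], max=7
Test piece O rot3 at col 0 (width 2): heights before test = [2 2 1 6 7 7 4]; fits = True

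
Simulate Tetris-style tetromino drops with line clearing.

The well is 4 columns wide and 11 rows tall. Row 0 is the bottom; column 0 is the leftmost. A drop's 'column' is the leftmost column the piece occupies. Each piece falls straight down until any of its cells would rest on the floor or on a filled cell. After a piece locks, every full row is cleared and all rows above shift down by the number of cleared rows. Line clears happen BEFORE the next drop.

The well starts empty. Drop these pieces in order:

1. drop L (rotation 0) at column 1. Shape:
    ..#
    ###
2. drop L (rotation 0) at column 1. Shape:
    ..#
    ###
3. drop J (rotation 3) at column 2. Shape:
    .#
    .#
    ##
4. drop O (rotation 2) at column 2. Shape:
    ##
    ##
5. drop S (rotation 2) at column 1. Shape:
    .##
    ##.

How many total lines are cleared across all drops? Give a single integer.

Answer: 0

Derivation:
Drop 1: L rot0 at col 1 lands with bottom-row=0; cleared 0 line(s) (total 0); column heights now [0 1 1 2], max=2
Drop 2: L rot0 at col 1 lands with bottom-row=2; cleared 0 line(s) (total 0); column heights now [0 3 3 4], max=4
Drop 3: J rot3 at col 2 lands with bottom-row=4; cleared 0 line(s) (total 0); column heights now [0 3 5 7], max=7
Drop 4: O rot2 at col 2 lands with bottom-row=7; cleared 0 line(s) (total 0); column heights now [0 3 9 9], max=9
Drop 5: S rot2 at col 1 lands with bottom-row=9; cleared 0 line(s) (total 0); column heights now [0 10 11 11], max=11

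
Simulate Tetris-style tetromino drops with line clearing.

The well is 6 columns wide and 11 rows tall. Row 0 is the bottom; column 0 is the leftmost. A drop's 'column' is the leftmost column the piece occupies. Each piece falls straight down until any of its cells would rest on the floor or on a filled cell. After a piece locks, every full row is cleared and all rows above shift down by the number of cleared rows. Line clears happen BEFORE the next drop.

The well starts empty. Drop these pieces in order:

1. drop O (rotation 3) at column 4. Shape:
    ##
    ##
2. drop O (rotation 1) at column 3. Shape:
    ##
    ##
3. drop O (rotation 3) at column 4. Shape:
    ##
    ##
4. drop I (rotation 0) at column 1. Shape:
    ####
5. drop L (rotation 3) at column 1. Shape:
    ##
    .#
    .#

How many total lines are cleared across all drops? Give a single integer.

Drop 1: O rot3 at col 4 lands with bottom-row=0; cleared 0 line(s) (total 0); column heights now [0 0 0 0 2 2], max=2
Drop 2: O rot1 at col 3 lands with bottom-row=2; cleared 0 line(s) (total 0); column heights now [0 0 0 4 4 2], max=4
Drop 3: O rot3 at col 4 lands with bottom-row=4; cleared 0 line(s) (total 0); column heights now [0 0 0 4 6 6], max=6
Drop 4: I rot0 at col 1 lands with bottom-row=6; cleared 0 line(s) (total 0); column heights now [0 7 7 7 7 6], max=7
Drop 5: L rot3 at col 1 lands with bottom-row=7; cleared 0 line(s) (total 0); column heights now [0 10 10 7 7 6], max=10

Answer: 0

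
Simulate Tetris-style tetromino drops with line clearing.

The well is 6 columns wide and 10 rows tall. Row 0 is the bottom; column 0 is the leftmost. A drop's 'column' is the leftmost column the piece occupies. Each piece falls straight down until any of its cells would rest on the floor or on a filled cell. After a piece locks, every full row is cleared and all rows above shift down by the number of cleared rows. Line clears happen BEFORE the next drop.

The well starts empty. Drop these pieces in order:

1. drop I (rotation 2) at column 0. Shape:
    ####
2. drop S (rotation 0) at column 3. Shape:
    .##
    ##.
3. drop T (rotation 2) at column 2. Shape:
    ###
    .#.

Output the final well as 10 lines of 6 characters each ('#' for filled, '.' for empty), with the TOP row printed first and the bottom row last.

Answer: ......
......
......
......
......
......
..###.
...###
...##.
####..

Derivation:
Drop 1: I rot2 at col 0 lands with bottom-row=0; cleared 0 line(s) (total 0); column heights now [1 1 1 1 0 0], max=1
Drop 2: S rot0 at col 3 lands with bottom-row=1; cleared 0 line(s) (total 0); column heights now [1 1 1 2 3 3], max=3
Drop 3: T rot2 at col 2 lands with bottom-row=2; cleared 0 line(s) (total 0); column heights now [1 1 4 4 4 3], max=4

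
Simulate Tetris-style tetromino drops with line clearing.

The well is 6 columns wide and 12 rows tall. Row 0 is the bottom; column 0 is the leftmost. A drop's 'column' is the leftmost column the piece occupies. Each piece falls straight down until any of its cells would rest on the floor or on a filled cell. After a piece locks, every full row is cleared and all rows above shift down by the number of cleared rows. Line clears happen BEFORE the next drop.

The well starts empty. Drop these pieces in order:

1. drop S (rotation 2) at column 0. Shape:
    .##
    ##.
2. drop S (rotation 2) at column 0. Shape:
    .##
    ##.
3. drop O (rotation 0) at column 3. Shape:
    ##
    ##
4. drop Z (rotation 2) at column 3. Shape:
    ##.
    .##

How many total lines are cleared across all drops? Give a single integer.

Answer: 0

Derivation:
Drop 1: S rot2 at col 0 lands with bottom-row=0; cleared 0 line(s) (total 0); column heights now [1 2 2 0 0 0], max=2
Drop 2: S rot2 at col 0 lands with bottom-row=2; cleared 0 line(s) (total 0); column heights now [3 4 4 0 0 0], max=4
Drop 3: O rot0 at col 3 lands with bottom-row=0; cleared 0 line(s) (total 0); column heights now [3 4 4 2 2 0], max=4
Drop 4: Z rot2 at col 3 lands with bottom-row=2; cleared 0 line(s) (total 0); column heights now [3 4 4 4 4 3], max=4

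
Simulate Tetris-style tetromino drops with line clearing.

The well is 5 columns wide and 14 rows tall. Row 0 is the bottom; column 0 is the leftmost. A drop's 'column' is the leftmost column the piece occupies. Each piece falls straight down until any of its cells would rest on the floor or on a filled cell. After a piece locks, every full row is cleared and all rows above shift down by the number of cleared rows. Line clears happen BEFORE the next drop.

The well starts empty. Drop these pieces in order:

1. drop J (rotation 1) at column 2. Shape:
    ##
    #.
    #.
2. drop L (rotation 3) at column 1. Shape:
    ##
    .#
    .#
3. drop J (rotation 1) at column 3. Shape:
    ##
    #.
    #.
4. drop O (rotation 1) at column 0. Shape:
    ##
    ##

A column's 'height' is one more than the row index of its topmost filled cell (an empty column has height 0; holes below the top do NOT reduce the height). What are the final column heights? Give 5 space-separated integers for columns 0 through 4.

Answer: 8 8 6 6 6

Derivation:
Drop 1: J rot1 at col 2 lands with bottom-row=0; cleared 0 line(s) (total 0); column heights now [0 0 3 3 0], max=3
Drop 2: L rot3 at col 1 lands with bottom-row=3; cleared 0 line(s) (total 0); column heights now [0 6 6 3 0], max=6
Drop 3: J rot1 at col 3 lands with bottom-row=3; cleared 0 line(s) (total 0); column heights now [0 6 6 6 6], max=6
Drop 4: O rot1 at col 0 lands with bottom-row=6; cleared 0 line(s) (total 0); column heights now [8 8 6 6 6], max=8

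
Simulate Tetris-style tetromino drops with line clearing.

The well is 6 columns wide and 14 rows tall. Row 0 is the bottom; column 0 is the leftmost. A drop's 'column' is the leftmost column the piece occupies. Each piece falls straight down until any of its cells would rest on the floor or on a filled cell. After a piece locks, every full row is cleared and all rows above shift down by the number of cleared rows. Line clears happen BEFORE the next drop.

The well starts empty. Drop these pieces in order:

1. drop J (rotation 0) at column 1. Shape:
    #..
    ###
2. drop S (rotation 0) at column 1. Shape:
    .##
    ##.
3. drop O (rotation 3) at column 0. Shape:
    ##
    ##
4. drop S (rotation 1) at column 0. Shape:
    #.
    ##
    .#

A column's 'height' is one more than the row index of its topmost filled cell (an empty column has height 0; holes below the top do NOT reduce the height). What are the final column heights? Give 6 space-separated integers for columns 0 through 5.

Drop 1: J rot0 at col 1 lands with bottom-row=0; cleared 0 line(s) (total 0); column heights now [0 2 1 1 0 0], max=2
Drop 2: S rot0 at col 1 lands with bottom-row=2; cleared 0 line(s) (total 0); column heights now [0 3 4 4 0 0], max=4
Drop 3: O rot3 at col 0 lands with bottom-row=3; cleared 0 line(s) (total 0); column heights now [5 5 4 4 0 0], max=5
Drop 4: S rot1 at col 0 lands with bottom-row=5; cleared 0 line(s) (total 0); column heights now [8 7 4 4 0 0], max=8

Answer: 8 7 4 4 0 0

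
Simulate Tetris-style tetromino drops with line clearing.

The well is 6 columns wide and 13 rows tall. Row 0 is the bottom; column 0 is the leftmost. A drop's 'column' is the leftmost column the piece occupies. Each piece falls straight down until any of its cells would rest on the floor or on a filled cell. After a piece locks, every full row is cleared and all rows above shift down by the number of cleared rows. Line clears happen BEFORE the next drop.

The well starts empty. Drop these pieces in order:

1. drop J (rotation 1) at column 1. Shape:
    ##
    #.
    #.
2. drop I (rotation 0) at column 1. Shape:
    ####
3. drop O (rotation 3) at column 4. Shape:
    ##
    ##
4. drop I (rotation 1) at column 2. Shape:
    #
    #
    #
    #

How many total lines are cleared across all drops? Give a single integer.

Answer: 0

Derivation:
Drop 1: J rot1 at col 1 lands with bottom-row=0; cleared 0 line(s) (total 0); column heights now [0 3 3 0 0 0], max=3
Drop 2: I rot0 at col 1 lands with bottom-row=3; cleared 0 line(s) (total 0); column heights now [0 4 4 4 4 0], max=4
Drop 3: O rot3 at col 4 lands with bottom-row=4; cleared 0 line(s) (total 0); column heights now [0 4 4 4 6 6], max=6
Drop 4: I rot1 at col 2 lands with bottom-row=4; cleared 0 line(s) (total 0); column heights now [0 4 8 4 6 6], max=8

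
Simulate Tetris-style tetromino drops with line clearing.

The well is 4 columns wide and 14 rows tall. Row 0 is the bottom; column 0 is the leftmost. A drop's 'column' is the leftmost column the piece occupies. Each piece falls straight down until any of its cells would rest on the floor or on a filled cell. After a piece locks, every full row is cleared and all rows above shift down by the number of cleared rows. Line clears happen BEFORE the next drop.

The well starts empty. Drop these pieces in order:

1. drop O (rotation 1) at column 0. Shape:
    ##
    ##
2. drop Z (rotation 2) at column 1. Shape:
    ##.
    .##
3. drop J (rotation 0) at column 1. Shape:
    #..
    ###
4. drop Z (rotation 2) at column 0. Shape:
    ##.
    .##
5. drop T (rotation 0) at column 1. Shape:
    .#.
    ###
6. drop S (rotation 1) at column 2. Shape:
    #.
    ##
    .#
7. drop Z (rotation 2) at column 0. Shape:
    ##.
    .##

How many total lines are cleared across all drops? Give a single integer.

Answer: 1

Derivation:
Drop 1: O rot1 at col 0 lands with bottom-row=0; cleared 0 line(s) (total 0); column heights now [2 2 0 0], max=2
Drop 2: Z rot2 at col 1 lands with bottom-row=1; cleared 1 line(s) (total 1); column heights now [1 2 2 0], max=2
Drop 3: J rot0 at col 1 lands with bottom-row=2; cleared 0 line(s) (total 1); column heights now [1 4 3 3], max=4
Drop 4: Z rot2 at col 0 lands with bottom-row=4; cleared 0 line(s) (total 1); column heights now [6 6 5 3], max=6
Drop 5: T rot0 at col 1 lands with bottom-row=6; cleared 0 line(s) (total 1); column heights now [6 7 8 7], max=8
Drop 6: S rot1 at col 2 lands with bottom-row=7; cleared 0 line(s) (total 1); column heights now [6 7 10 9], max=10
Drop 7: Z rot2 at col 0 lands with bottom-row=10; cleared 0 line(s) (total 1); column heights now [12 12 11 9], max=12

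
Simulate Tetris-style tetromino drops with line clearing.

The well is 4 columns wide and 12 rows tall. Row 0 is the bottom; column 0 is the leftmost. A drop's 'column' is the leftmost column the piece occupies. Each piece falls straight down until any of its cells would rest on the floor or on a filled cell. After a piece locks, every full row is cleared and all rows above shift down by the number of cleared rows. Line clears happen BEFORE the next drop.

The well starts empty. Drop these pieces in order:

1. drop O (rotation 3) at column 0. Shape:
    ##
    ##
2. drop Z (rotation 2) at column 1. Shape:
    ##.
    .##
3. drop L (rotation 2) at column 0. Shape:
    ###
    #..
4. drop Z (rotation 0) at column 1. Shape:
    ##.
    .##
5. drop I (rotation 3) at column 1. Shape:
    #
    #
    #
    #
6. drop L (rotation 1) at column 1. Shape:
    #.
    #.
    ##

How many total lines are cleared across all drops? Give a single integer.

Drop 1: O rot3 at col 0 lands with bottom-row=0; cleared 0 line(s) (total 0); column heights now [2 2 0 0], max=2
Drop 2: Z rot2 at col 1 lands with bottom-row=1; cleared 1 line(s) (total 1); column heights now [1 2 2 0], max=2
Drop 3: L rot2 at col 0 lands with bottom-row=1; cleared 0 line(s) (total 1); column heights now [3 3 3 0], max=3
Drop 4: Z rot0 at col 1 lands with bottom-row=3; cleared 0 line(s) (total 1); column heights now [3 5 5 4], max=5
Drop 5: I rot3 at col 1 lands with bottom-row=5; cleared 0 line(s) (total 1); column heights now [3 9 5 4], max=9
Drop 6: L rot1 at col 1 lands with bottom-row=9; cleared 0 line(s) (total 1); column heights now [3 12 10 4], max=12

Answer: 1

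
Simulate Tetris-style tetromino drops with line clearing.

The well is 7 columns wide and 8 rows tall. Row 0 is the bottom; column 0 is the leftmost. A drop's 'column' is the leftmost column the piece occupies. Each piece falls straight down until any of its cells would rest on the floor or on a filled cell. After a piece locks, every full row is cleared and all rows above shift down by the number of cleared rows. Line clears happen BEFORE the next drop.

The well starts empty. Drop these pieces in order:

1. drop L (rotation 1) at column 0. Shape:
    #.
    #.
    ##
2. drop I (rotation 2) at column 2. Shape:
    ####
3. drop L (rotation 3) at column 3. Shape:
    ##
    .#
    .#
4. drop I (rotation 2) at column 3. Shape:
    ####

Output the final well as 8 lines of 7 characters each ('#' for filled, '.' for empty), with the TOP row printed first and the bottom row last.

Answer: .......
.......
.......
...####
...##..
#...#..
#...#..
######.

Derivation:
Drop 1: L rot1 at col 0 lands with bottom-row=0; cleared 0 line(s) (total 0); column heights now [3 1 0 0 0 0 0], max=3
Drop 2: I rot2 at col 2 lands with bottom-row=0; cleared 0 line(s) (total 0); column heights now [3 1 1 1 1 1 0], max=3
Drop 3: L rot3 at col 3 lands with bottom-row=1; cleared 0 line(s) (total 0); column heights now [3 1 1 4 4 1 0], max=4
Drop 4: I rot2 at col 3 lands with bottom-row=4; cleared 0 line(s) (total 0); column heights now [3 1 1 5 5 5 5], max=5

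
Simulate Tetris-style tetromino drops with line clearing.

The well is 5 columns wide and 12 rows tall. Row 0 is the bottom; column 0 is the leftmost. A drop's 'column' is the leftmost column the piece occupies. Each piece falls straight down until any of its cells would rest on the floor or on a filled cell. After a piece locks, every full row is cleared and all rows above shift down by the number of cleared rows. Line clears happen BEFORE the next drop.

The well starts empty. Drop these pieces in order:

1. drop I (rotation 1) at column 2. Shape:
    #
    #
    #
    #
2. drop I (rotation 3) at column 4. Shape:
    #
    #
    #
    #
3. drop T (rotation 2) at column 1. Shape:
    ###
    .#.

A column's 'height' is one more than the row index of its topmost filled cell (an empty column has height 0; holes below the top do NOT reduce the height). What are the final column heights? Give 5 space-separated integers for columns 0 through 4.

Answer: 0 6 6 6 4

Derivation:
Drop 1: I rot1 at col 2 lands with bottom-row=0; cleared 0 line(s) (total 0); column heights now [0 0 4 0 0], max=4
Drop 2: I rot3 at col 4 lands with bottom-row=0; cleared 0 line(s) (total 0); column heights now [0 0 4 0 4], max=4
Drop 3: T rot2 at col 1 lands with bottom-row=4; cleared 0 line(s) (total 0); column heights now [0 6 6 6 4], max=6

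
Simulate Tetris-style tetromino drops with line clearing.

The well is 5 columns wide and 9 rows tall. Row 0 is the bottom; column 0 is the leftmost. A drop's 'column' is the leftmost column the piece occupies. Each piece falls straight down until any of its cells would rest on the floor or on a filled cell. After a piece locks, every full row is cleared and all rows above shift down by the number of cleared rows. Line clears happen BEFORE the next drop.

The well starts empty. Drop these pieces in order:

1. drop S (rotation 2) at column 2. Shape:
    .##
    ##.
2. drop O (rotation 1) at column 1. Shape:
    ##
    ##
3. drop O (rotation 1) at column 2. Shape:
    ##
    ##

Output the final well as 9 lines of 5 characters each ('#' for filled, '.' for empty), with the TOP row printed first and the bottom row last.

Answer: .....
.....
.....
.....
..##.
..##.
.##..
.####
..##.

Derivation:
Drop 1: S rot2 at col 2 lands with bottom-row=0; cleared 0 line(s) (total 0); column heights now [0 0 1 2 2], max=2
Drop 2: O rot1 at col 1 lands with bottom-row=1; cleared 0 line(s) (total 0); column heights now [0 3 3 2 2], max=3
Drop 3: O rot1 at col 2 lands with bottom-row=3; cleared 0 line(s) (total 0); column heights now [0 3 5 5 2], max=5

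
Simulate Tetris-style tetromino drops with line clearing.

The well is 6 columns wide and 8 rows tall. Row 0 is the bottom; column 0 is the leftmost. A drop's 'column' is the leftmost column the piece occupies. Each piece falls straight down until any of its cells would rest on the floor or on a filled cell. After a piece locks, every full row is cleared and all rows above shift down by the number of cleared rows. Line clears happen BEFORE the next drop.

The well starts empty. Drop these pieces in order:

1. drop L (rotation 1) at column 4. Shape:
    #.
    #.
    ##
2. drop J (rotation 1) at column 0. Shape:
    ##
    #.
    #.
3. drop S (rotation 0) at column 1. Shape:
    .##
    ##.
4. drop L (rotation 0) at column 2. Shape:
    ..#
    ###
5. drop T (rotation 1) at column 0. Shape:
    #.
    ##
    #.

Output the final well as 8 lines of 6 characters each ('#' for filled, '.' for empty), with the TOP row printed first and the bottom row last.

Drop 1: L rot1 at col 4 lands with bottom-row=0; cleared 0 line(s) (total 0); column heights now [0 0 0 0 3 1], max=3
Drop 2: J rot1 at col 0 lands with bottom-row=0; cleared 0 line(s) (total 0); column heights now [3 3 0 0 3 1], max=3
Drop 3: S rot0 at col 1 lands with bottom-row=3; cleared 0 line(s) (total 0); column heights now [3 4 5 5 3 1], max=5
Drop 4: L rot0 at col 2 lands with bottom-row=5; cleared 0 line(s) (total 0); column heights now [3 4 6 6 7 1], max=7
Drop 5: T rot1 at col 0 lands with bottom-row=3; cleared 0 line(s) (total 0); column heights now [6 5 6 6 7 1], max=7

Answer: ......
....#.
#.###.
####..
###...
##..#.
#...#.
#...##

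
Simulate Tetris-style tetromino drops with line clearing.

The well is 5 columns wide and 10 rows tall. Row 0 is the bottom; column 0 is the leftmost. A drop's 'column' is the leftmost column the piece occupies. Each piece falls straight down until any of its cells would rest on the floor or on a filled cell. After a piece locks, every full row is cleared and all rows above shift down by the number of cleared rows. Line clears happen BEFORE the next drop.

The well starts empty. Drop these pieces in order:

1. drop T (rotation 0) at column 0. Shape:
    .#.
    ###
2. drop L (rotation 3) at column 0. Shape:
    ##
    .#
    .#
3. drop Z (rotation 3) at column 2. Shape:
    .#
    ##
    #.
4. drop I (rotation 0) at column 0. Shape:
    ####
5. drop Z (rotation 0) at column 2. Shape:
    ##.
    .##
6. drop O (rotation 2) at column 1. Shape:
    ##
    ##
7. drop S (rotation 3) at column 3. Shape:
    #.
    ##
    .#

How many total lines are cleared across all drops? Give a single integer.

Drop 1: T rot0 at col 0 lands with bottom-row=0; cleared 0 line(s) (total 0); column heights now [1 2 1 0 0], max=2
Drop 2: L rot3 at col 0 lands with bottom-row=2; cleared 0 line(s) (total 0); column heights now [5 5 1 0 0], max=5
Drop 3: Z rot3 at col 2 lands with bottom-row=1; cleared 0 line(s) (total 0); column heights now [5 5 3 4 0], max=5
Drop 4: I rot0 at col 0 lands with bottom-row=5; cleared 0 line(s) (total 0); column heights now [6 6 6 6 0], max=6
Drop 5: Z rot0 at col 2 lands with bottom-row=6; cleared 0 line(s) (total 0); column heights now [6 6 8 8 7], max=8
Drop 6: O rot2 at col 1 lands with bottom-row=8; cleared 0 line(s) (total 0); column heights now [6 10 10 8 7], max=10
Drop 7: S rot3 at col 3 lands with bottom-row=7; cleared 0 line(s) (total 0); column heights now [6 10 10 10 9], max=10

Answer: 0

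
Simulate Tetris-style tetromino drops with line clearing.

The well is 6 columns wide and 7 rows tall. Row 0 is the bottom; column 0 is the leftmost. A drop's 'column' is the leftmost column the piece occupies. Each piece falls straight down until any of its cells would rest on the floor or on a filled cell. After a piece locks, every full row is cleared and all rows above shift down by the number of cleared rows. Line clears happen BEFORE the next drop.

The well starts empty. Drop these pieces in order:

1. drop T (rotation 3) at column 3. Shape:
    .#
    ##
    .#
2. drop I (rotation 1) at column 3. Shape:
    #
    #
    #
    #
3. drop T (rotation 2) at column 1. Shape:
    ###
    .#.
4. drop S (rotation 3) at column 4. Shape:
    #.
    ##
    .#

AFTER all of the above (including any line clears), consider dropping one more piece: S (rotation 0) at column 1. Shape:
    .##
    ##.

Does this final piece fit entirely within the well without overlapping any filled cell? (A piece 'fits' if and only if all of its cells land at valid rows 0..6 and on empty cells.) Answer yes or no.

Drop 1: T rot3 at col 3 lands with bottom-row=0; cleared 0 line(s) (total 0); column heights now [0 0 0 2 3 0], max=3
Drop 2: I rot1 at col 3 lands with bottom-row=2; cleared 0 line(s) (total 0); column heights now [0 0 0 6 3 0], max=6
Drop 3: T rot2 at col 1 lands with bottom-row=5; cleared 0 line(s) (total 0); column heights now [0 7 7 7 3 0], max=7
Drop 4: S rot3 at col 4 lands with bottom-row=2; cleared 0 line(s) (total 0); column heights now [0 7 7 7 5 4], max=7
Test piece S rot0 at col 1 (width 3): heights before test = [0 7 7 7 5 4]; fits = False

Answer: no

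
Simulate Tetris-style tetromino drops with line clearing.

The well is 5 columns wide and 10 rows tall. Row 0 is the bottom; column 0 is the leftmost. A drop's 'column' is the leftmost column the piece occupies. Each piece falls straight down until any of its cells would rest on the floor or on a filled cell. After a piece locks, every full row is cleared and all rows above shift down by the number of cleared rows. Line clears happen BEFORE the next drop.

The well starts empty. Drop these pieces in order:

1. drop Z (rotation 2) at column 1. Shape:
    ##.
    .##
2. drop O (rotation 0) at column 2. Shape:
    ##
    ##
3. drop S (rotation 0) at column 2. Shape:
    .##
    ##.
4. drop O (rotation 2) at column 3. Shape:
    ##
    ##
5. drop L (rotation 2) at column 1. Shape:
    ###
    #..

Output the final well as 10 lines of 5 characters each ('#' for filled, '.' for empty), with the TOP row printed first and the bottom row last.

Drop 1: Z rot2 at col 1 lands with bottom-row=0; cleared 0 line(s) (total 0); column heights now [0 2 2 1 0], max=2
Drop 2: O rot0 at col 2 lands with bottom-row=2; cleared 0 line(s) (total 0); column heights now [0 2 4 4 0], max=4
Drop 3: S rot0 at col 2 lands with bottom-row=4; cleared 0 line(s) (total 0); column heights now [0 2 5 6 6], max=6
Drop 4: O rot2 at col 3 lands with bottom-row=6; cleared 0 line(s) (total 0); column heights now [0 2 5 8 8], max=8
Drop 5: L rot2 at col 1 lands with bottom-row=7; cleared 0 line(s) (total 0); column heights now [0 9 9 9 8], max=9

Answer: .....
.###.
.#.##
...##
...##
..##.
..##.
..##.
.##..
..##.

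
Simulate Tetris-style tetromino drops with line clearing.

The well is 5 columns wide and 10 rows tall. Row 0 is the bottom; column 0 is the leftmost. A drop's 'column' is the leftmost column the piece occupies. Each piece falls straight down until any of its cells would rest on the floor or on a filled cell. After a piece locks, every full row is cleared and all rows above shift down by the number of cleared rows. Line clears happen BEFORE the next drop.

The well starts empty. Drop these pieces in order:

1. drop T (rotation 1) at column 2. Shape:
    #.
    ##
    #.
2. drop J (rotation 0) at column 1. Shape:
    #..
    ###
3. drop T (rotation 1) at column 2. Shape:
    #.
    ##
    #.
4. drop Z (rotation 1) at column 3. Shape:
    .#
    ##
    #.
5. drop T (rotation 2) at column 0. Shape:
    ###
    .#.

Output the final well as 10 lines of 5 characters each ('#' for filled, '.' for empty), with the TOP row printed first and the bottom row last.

Drop 1: T rot1 at col 2 lands with bottom-row=0; cleared 0 line(s) (total 0); column heights now [0 0 3 2 0], max=3
Drop 2: J rot0 at col 1 lands with bottom-row=3; cleared 0 line(s) (total 0); column heights now [0 5 4 4 0], max=5
Drop 3: T rot1 at col 2 lands with bottom-row=4; cleared 0 line(s) (total 0); column heights now [0 5 7 6 0], max=7
Drop 4: Z rot1 at col 3 lands with bottom-row=6; cleared 0 line(s) (total 0); column heights now [0 5 7 8 9], max=9
Drop 5: T rot2 at col 0 lands with bottom-row=6; cleared 1 line(s) (total 1); column heights now [0 7 7 7 8], max=8

Answer: .....
.....
....#
.###.
..##.
.##..
.###.
..#..
..##.
..#..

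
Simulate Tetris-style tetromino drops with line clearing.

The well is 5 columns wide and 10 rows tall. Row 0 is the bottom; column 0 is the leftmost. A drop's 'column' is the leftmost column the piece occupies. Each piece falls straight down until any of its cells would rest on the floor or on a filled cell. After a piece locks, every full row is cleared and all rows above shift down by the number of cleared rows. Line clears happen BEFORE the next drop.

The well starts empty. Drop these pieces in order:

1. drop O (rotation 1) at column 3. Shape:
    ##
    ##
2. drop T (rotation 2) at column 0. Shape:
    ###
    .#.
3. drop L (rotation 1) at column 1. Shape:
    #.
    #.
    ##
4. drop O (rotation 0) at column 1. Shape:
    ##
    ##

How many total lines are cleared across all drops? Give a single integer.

Answer: 1

Derivation:
Drop 1: O rot1 at col 3 lands with bottom-row=0; cleared 0 line(s) (total 0); column heights now [0 0 0 2 2], max=2
Drop 2: T rot2 at col 0 lands with bottom-row=0; cleared 1 line(s) (total 1); column heights now [0 1 0 1 1], max=1
Drop 3: L rot1 at col 1 lands with bottom-row=1; cleared 0 line(s) (total 1); column heights now [0 4 2 1 1], max=4
Drop 4: O rot0 at col 1 lands with bottom-row=4; cleared 0 line(s) (total 1); column heights now [0 6 6 1 1], max=6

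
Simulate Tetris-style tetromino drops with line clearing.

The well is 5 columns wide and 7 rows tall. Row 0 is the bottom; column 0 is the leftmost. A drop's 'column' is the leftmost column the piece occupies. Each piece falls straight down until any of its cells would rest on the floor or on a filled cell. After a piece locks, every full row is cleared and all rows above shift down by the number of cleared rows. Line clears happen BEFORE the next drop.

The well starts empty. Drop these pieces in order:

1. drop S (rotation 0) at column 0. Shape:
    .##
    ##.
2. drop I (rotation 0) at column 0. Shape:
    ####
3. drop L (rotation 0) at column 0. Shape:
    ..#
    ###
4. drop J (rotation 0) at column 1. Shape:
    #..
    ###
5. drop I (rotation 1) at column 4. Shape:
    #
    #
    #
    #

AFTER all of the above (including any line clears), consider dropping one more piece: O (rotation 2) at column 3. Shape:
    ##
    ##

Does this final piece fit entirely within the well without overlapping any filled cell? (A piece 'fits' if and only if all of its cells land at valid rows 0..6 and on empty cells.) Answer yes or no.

Answer: yes

Derivation:
Drop 1: S rot0 at col 0 lands with bottom-row=0; cleared 0 line(s) (total 0); column heights now [1 2 2 0 0], max=2
Drop 2: I rot0 at col 0 lands with bottom-row=2; cleared 0 line(s) (total 0); column heights now [3 3 3 3 0], max=3
Drop 3: L rot0 at col 0 lands with bottom-row=3; cleared 0 line(s) (total 0); column heights now [4 4 5 3 0], max=5
Drop 4: J rot0 at col 1 lands with bottom-row=5; cleared 0 line(s) (total 0); column heights now [4 7 6 6 0], max=7
Drop 5: I rot1 at col 4 lands with bottom-row=0; cleared 1 line(s) (total 1); column heights now [3 6 5 5 3], max=6
Test piece O rot2 at col 3 (width 2): heights before test = [3 6 5 5 3]; fits = True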